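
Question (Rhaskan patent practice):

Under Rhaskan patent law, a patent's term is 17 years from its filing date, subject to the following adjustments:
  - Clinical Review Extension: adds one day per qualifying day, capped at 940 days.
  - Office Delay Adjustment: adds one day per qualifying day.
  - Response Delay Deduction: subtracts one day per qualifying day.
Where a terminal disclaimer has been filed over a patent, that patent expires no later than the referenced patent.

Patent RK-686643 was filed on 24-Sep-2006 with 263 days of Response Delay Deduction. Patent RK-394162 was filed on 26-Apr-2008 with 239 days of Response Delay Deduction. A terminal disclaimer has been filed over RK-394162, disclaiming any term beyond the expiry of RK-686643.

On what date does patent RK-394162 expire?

Natural term of RK-394162:
  Base: filing + 17 years → 26 April 2025.
  Response Delay Deduction: −239 days → 30 August 2024.
Expiry of referenced patent RK-686643:
  Base: filing + 17 years → 24 September 2023.
  Response Delay Deduction: −263 days → 4 January 2023.
Terminal disclaimer: RK-394162 expires on the earlier of 30 August 2024 and 4 January 2023.

2023-01-04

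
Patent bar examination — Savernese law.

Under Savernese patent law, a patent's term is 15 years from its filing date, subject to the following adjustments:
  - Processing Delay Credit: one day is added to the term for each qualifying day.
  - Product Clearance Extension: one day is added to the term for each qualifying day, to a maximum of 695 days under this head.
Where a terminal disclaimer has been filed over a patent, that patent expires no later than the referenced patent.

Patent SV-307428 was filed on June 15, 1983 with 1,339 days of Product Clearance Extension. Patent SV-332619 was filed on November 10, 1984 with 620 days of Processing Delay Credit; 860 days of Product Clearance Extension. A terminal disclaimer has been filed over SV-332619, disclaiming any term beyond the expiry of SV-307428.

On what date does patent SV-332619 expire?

Natural term of SV-332619:
  Base: filing + 15 years → 10 November 1999.
  Processing Delay Credit: +620 days → 22 July 2001.
  Product Clearance Extension: 860 days claimed exceeds the 695-day cap, so +695 days → 17 June 2003.
Expiry of referenced patent SV-307428:
  Base: filing + 15 years → 15 June 1998.
  Product Clearance Extension: 1339 days claimed exceeds the 695-day cap, so +695 days → 10 May 2000.
Terminal disclaimer: SV-332619 expires on the earlier of 17 June 2003 and 10 May 2000.

2000-05-10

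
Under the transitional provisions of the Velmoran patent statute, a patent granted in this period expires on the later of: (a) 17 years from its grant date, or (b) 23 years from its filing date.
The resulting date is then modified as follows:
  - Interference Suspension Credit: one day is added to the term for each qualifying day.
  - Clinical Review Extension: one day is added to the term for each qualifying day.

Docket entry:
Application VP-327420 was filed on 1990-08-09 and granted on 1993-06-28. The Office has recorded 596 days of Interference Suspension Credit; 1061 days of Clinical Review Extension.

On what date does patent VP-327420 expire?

(a) grant + 17 years → 28 June 2010.
(b) filing + 23 years → 9 August 2013.
Later of the two: 9 August 2013.
Interference Suspension Credit: +596 days → 28 March 2015.
Clinical Review Extension: +1061 days → 21 February 2018.

February 21, 2018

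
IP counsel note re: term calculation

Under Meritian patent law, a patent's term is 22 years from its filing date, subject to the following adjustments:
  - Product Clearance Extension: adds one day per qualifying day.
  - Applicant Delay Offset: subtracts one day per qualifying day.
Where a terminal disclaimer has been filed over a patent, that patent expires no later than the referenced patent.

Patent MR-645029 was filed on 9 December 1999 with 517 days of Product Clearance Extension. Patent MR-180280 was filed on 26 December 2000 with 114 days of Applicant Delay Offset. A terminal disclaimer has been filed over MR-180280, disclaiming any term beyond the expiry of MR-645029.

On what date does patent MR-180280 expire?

Natural term of MR-180280:
  Base: filing + 22 years → 26 December 2022.
  Applicant Delay Offset: −114 days → 3 September 2022.
Expiry of referenced patent MR-645029:
  Base: filing + 22 years → 9 December 2021.
  Product Clearance Extension: +517 days → 10 May 2023.
Terminal disclaimer: MR-180280 expires on the earlier of 3 September 2022 and 10 May 2023.

September 3, 2022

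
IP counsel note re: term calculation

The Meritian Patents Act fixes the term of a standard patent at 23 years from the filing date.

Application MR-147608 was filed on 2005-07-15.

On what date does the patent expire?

Filing date + 23 years → 15 July 2028.

July 15, 2028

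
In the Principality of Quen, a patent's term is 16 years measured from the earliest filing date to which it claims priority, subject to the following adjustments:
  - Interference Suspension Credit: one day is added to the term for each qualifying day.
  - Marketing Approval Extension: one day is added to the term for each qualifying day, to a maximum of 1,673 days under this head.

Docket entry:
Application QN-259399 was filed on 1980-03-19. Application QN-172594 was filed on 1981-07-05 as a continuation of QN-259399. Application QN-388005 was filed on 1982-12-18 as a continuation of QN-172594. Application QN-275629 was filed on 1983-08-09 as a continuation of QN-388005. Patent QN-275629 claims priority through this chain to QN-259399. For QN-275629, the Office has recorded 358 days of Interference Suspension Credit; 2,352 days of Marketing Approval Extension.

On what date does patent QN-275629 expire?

2001-10-10

Earliest priority filing: 19 March 1980.
Base term: 19 March 1980 + 16 years → 19 March 1996.
Interference Suspension Credit: +358 days → 12 March 1997.
Marketing Approval Extension: 2352 days claimed exceeds the 1673-day cap, so +1673 days → 10 October 2001.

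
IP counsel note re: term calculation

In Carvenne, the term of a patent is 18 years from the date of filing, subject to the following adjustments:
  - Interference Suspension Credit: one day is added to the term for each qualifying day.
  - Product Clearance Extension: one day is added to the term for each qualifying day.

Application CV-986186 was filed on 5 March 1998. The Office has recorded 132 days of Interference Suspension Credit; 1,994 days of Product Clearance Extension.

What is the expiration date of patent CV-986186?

2021-12-30

Base term: filing date + 18 years → 5 March 2016.
Interference Suspension Credit: +132 days → 15 July 2016.
Product Clearance Extension: +1994 days → 30 December 2021.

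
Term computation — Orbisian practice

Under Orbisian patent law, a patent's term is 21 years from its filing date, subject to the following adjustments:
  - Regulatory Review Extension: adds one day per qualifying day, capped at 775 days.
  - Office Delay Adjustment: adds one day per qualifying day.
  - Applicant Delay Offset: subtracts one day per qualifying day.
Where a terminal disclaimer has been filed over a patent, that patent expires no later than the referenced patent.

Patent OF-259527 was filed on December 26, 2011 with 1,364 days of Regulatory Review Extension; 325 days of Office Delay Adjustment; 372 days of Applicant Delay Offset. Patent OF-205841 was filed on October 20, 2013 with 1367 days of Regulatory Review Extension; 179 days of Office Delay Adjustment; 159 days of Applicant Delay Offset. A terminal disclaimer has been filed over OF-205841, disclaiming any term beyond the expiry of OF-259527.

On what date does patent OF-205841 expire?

Natural term of OF-205841:
  Base: filing + 21 years → 20 October 2034.
  Regulatory Review Extension: 1367 days claimed exceeds the 775-day cap, so +775 days → 3 December 2036.
  Office Delay Adjustment: +179 days → 31 May 2037.
  Applicant Delay Offset: −159 days → 23 December 2036.
Expiry of referenced patent OF-259527:
  Base: filing + 21 years → 26 December 2032.
  Regulatory Review Extension: 1364 days claimed exceeds the 775-day cap, so +775 days → 9 February 2035.
  Office Delay Adjustment: +325 days → 31 December 2035.
  Applicant Delay Offset: −372 days → 24 December 2034.
Terminal disclaimer: OF-205841 expires on the earlier of 23 December 2036 and 24 December 2034.

December 24, 2034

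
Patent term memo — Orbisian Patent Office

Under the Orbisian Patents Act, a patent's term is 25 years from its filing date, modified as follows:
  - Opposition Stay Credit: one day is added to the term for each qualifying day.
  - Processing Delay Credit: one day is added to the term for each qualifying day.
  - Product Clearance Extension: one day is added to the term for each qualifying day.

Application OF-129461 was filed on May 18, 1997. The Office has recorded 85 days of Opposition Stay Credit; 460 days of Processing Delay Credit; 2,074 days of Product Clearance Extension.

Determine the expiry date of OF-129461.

2029-07-19

Base term: filing date + 25 years → 18 May 2022.
Opposition Stay Credit: +85 days → 11 August 2022.
Processing Delay Credit: +460 days → 14 November 2023.
Product Clearance Extension: +2074 days → 19 July 2029.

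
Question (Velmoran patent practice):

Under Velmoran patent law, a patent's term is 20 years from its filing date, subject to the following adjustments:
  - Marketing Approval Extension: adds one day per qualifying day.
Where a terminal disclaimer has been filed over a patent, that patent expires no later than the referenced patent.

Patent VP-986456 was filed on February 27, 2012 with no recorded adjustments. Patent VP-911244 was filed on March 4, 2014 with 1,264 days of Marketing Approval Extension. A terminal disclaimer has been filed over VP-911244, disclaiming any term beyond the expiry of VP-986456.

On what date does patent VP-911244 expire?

Natural term of VP-911244:
  Base: filing + 20 years → 4 March 2034.
  Marketing Approval Extension: +1264 days → 19 August 2037.
Expiry of referenced patent VP-986456:
  Base: filing + 20 years → 27 February 2032.
Terminal disclaimer: VP-911244 expires on the earlier of 19 August 2037 and 27 February 2032.

2032-02-27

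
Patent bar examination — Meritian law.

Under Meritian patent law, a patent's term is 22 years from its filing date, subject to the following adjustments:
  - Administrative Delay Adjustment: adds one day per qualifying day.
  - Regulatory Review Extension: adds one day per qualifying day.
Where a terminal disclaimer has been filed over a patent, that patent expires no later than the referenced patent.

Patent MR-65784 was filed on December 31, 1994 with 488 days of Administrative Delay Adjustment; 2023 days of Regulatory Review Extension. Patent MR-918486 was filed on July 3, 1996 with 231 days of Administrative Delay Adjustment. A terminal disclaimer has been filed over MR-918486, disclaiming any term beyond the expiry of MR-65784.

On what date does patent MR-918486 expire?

February 19, 2019

Natural term of MR-918486:
  Base: filing + 22 years → 3 July 2018.
  Administrative Delay Adjustment: +231 days → 19 February 2019.
Expiry of referenced patent MR-65784:
  Base: filing + 22 years → 31 December 2016.
  Administrative Delay Adjustment: +488 days → 3 May 2018.
  Regulatory Review Extension: +2023 days → 16 November 2023.
Terminal disclaimer: MR-918486 expires on the earlier of 19 February 2019 and 16 November 2023.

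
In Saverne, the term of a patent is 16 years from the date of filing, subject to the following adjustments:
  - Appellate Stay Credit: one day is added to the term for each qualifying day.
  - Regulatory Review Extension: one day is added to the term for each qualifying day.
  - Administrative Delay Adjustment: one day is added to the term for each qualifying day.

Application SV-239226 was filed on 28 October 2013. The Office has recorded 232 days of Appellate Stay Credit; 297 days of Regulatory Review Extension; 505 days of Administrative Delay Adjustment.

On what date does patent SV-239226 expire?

2032-08-27

Base term: filing date + 16 years → 28 October 2029.
Appellate Stay Credit: +232 days → 17 June 2030.
Regulatory Review Extension: +297 days → 10 April 2031.
Administrative Delay Adjustment: +505 days → 27 August 2032.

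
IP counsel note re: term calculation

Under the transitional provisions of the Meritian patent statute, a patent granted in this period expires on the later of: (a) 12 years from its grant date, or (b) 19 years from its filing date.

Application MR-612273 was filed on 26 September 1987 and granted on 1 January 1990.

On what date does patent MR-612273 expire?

(a) grant + 12 years → 1 January 2002.
(b) filing + 19 years → 26 September 2006.
Later of the two: 26 September 2006.

September 26, 2006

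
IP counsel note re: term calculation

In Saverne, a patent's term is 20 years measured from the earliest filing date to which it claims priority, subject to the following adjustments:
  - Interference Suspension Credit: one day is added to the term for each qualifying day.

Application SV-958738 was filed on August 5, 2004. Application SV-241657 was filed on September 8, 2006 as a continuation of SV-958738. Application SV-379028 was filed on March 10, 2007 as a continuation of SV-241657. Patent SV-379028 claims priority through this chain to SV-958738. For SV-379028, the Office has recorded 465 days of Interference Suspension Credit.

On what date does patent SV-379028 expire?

Earliest priority filing: 5 August 2004.
Base term: 5 August 2004 + 20 years → 5 August 2024.
Interference Suspension Credit: +465 days → 13 November 2025.

2025-11-13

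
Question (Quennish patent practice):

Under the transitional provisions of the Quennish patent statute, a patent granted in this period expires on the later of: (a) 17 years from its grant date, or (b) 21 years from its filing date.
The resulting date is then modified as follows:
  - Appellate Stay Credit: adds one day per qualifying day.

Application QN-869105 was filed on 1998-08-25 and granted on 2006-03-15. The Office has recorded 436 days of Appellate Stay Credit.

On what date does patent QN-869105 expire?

(a) grant + 17 years → 15 March 2023.
(b) filing + 21 years → 25 August 2019.
Later of the two: 15 March 2023.
Appellate Stay Credit: +436 days → 24 May 2024.

May 24, 2024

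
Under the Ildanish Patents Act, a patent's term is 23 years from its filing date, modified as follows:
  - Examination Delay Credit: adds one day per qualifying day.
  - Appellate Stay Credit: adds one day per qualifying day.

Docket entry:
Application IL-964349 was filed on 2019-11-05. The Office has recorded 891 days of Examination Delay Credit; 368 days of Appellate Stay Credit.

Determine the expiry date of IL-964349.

2046-04-17

Base term: filing date + 23 years → 5 November 2042.
Examination Delay Credit: +891 days → 14 April 2045.
Appellate Stay Credit: +368 days → 17 April 2046.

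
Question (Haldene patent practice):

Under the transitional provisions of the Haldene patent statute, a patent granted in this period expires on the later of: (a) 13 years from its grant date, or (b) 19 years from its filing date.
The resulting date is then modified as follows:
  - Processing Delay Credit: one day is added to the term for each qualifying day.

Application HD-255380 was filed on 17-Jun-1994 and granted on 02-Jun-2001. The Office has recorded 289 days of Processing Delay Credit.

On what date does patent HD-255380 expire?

(a) grant + 13 years → 2 June 2014.
(b) filing + 19 years → 17 June 2013.
Later of the two: 2 June 2014.
Processing Delay Credit: +289 days → 18 March 2015.

2015-03-18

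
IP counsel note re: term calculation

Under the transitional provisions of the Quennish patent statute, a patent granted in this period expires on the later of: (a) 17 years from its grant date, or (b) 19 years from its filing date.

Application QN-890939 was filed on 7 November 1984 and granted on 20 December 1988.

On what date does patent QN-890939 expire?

2005-12-20

(a) grant + 17 years → 20 December 2005.
(b) filing + 19 years → 7 November 2003.
Later of the two: 20 December 2005.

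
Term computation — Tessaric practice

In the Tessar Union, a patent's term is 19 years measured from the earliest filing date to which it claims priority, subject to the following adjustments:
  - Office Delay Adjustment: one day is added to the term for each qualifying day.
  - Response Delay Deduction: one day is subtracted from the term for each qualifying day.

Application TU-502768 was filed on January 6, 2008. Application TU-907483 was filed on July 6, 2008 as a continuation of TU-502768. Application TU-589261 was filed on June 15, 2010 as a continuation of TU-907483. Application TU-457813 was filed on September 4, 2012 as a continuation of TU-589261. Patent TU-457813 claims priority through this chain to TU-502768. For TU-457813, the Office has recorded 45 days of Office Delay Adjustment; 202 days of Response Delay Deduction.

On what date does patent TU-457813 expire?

Earliest priority filing: 6 January 2008.
Base term: 6 January 2008 + 19 years → 6 January 2027.
Office Delay Adjustment: +45 days → 20 February 2027.
Response Delay Deduction: −202 days → 2 August 2026.

August 2, 2026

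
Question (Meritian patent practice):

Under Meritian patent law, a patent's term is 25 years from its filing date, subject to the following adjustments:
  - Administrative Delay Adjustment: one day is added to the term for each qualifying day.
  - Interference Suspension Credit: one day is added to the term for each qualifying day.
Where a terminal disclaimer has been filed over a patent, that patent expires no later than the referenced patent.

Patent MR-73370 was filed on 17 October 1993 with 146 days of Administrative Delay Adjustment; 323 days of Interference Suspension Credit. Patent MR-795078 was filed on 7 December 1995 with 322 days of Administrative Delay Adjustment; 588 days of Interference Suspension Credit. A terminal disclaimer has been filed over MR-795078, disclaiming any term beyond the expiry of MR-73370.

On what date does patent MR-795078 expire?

2020-01-29

Natural term of MR-795078:
  Base: filing + 25 years → 7 December 2020.
  Administrative Delay Adjustment: +322 days → 25 October 2021.
  Interference Suspension Credit: +588 days → 5 June 2023.
Expiry of referenced patent MR-73370:
  Base: filing + 25 years → 17 October 2018.
  Administrative Delay Adjustment: +146 days → 12 March 2019.
  Interference Suspension Credit: +323 days → 29 January 2020.
Terminal disclaimer: MR-795078 expires on the earlier of 5 June 2023 and 29 January 2020.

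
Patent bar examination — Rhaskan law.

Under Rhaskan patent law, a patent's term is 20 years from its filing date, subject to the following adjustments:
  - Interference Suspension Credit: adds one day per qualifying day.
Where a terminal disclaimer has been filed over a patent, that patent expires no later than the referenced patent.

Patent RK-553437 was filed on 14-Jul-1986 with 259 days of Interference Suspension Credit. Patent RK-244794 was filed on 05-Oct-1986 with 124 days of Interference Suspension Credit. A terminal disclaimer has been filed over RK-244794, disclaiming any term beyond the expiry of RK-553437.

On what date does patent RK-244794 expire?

Natural term of RK-244794:
  Base: filing + 20 years → 5 October 2006.
  Interference Suspension Credit: +124 days → 6 February 2007.
Expiry of referenced patent RK-553437:
  Base: filing + 20 years → 14 July 2006.
  Interference Suspension Credit: +259 days → 30 March 2007.
Terminal disclaimer: RK-244794 expires on the earlier of 6 February 2007 and 30 March 2007.

February 6, 2007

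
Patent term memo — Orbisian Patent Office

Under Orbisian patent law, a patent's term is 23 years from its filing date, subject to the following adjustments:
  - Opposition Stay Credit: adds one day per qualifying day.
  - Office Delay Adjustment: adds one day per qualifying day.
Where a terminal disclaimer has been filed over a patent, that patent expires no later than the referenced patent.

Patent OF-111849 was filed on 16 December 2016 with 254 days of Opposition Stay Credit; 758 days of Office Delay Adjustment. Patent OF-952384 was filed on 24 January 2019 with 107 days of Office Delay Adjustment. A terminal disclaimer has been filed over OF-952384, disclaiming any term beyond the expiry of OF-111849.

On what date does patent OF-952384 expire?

May 11, 2042

Natural term of OF-952384:
  Base: filing + 23 years → 24 January 2042.
  Office Delay Adjustment: +107 days → 11 May 2042.
Expiry of referenced patent OF-111849:
  Base: filing + 23 years → 16 December 2039.
  Opposition Stay Credit: +254 days → 26 August 2040.
  Office Delay Adjustment: +758 days → 23 September 2042.
Terminal disclaimer: OF-952384 expires on the earlier of 11 May 2042 and 23 September 2042.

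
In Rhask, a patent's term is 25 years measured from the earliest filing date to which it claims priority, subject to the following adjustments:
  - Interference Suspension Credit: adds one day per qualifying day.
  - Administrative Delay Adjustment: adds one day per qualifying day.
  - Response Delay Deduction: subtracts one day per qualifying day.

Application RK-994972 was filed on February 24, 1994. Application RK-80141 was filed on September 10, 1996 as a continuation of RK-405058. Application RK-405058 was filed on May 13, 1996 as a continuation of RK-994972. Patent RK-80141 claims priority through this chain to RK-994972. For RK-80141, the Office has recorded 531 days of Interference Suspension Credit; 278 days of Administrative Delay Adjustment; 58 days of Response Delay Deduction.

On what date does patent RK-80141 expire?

2021-03-16

Earliest priority filing: 24 February 1994.
Base term: 24 February 1994 + 25 years → 24 February 2019.
Interference Suspension Credit: +531 days → 8 August 2020.
Administrative Delay Adjustment: +278 days → 13 May 2021.
Response Delay Deduction: −58 days → 16 March 2021.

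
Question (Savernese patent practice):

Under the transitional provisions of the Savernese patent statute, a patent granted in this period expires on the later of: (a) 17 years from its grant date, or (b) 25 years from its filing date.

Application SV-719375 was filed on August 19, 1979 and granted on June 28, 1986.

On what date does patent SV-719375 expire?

(a) grant + 17 years → 28 June 2003.
(b) filing + 25 years → 19 August 2004.
Later of the two: 19 August 2004.

August 19, 2004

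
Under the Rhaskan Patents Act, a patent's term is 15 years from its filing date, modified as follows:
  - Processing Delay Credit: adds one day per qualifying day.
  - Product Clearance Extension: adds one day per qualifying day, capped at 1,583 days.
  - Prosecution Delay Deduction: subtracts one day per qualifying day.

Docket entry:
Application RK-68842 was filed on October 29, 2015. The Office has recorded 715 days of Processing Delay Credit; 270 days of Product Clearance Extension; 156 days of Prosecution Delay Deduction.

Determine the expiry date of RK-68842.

2033-02-04

Base term: filing date + 15 years → 29 October 2030.
Processing Delay Credit: +715 days → 13 October 2032.
Product Clearance Extension: 270 days (within the 1583-day cap) → +270 days → 10 July 2033.
Prosecution Delay Deduction: −156 days → 4 February 2033.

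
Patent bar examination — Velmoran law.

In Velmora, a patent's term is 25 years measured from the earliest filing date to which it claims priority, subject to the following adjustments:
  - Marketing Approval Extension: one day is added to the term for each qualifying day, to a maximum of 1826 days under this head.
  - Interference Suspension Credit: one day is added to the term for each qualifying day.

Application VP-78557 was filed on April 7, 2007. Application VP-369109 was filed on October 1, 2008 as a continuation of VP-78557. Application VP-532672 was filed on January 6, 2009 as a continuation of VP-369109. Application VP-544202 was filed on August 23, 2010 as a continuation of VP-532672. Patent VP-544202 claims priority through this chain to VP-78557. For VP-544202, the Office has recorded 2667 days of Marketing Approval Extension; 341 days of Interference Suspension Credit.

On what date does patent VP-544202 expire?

March 14, 2038

Earliest priority filing: 7 April 2007.
Base term: 7 April 2007 + 25 years → 7 April 2032.
Marketing Approval Extension: 2667 days claimed exceeds the 1826-day cap, so +1826 days → 7 April 2037.
Interference Suspension Credit: +341 days → 14 March 2038.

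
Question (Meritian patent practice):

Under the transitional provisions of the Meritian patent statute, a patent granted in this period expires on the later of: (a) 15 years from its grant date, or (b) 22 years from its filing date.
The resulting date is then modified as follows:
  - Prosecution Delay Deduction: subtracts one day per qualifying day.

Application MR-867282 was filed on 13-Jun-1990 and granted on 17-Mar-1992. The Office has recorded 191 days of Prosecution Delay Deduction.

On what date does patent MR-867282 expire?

2011-12-05

(a) grant + 15 years → 17 March 2007.
(b) filing + 22 years → 13 June 2012.
Later of the two: 13 June 2012.
Prosecution Delay Deduction: −191 days → 5 December 2011.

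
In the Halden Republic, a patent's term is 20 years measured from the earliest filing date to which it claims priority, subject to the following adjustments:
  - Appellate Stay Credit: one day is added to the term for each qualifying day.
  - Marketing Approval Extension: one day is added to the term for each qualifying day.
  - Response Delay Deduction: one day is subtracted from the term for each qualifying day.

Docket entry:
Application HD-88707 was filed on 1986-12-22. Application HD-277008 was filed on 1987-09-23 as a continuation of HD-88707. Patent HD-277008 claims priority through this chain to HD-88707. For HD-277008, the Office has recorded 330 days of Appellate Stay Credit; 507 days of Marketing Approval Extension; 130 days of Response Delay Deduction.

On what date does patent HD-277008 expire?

Earliest priority filing: 22 December 1986.
Base term: 22 December 1986 + 20 years → 22 December 2006.
Appellate Stay Credit: +330 days → 17 November 2007.
Marketing Approval Extension: +507 days → 7 April 2009.
Response Delay Deduction: −130 days → 28 November 2008.

November 28, 2008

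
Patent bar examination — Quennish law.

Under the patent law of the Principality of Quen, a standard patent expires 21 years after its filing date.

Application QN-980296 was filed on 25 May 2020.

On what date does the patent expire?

2041-05-25

Filing date + 21 years → 25 May 2041.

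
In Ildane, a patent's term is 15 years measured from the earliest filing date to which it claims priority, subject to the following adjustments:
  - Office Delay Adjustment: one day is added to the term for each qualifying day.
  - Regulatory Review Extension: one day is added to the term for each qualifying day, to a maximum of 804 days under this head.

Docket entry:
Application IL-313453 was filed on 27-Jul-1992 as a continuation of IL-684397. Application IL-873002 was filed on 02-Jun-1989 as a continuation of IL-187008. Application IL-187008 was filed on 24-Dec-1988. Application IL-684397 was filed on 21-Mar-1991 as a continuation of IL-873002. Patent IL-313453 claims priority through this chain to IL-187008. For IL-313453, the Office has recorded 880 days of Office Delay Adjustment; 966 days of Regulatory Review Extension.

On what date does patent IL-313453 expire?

August 3, 2008

Earliest priority filing: 24 December 1988.
Base term: 24 December 1988 + 15 years → 24 December 2003.
Office Delay Adjustment: +880 days → 22 May 2006.
Regulatory Review Extension: 966 days claimed exceeds the 804-day cap, so +804 days → 3 August 2008.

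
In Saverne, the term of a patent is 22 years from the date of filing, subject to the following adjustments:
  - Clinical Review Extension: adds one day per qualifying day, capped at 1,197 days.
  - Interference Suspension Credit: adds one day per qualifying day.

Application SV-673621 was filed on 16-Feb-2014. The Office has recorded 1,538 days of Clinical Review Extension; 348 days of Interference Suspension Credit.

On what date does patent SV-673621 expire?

Base term: filing date + 22 years → 16 February 2036.
Clinical Review Extension: 1538 days claimed exceeds the 1197-day cap, so +1197 days → 28 May 2039.
Interference Suspension Credit: +348 days → 10 May 2040.

2040-05-10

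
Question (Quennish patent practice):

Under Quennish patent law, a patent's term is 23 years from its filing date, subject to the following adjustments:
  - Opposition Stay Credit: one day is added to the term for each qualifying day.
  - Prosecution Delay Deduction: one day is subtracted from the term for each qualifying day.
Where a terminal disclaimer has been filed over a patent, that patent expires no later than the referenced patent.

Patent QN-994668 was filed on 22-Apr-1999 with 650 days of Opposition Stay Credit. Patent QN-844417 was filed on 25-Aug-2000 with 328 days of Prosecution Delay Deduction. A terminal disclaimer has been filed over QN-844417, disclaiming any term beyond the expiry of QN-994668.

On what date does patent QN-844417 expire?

2022-10-01

Natural term of QN-844417:
  Base: filing + 23 years → 25 August 2023.
  Prosecution Delay Deduction: −328 days → 1 October 2022.
Expiry of referenced patent QN-994668:
  Base: filing + 23 years → 22 April 2022.
  Opposition Stay Credit: +650 days → 1 February 2024.
Terminal disclaimer: QN-844417 expires on the earlier of 1 October 2022 and 1 February 2024.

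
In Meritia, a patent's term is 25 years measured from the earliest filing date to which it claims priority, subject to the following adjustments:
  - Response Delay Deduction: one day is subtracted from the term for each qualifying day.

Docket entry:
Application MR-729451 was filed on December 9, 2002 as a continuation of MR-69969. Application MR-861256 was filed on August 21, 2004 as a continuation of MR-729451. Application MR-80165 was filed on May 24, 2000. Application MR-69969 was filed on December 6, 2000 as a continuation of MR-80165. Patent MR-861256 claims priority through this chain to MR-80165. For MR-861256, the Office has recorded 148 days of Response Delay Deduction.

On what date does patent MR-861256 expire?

Earliest priority filing: 24 May 2000.
Base term: 24 May 2000 + 25 years → 24 May 2025.
Response Delay Deduction: −148 days → 27 December 2024.

December 27, 2024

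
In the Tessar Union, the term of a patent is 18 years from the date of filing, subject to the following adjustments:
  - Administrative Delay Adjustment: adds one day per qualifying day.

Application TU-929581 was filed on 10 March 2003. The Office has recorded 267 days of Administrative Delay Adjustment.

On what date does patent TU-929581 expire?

Base term: filing date + 18 years → 10 March 2021.
Administrative Delay Adjustment: +267 days → 2 December 2021.

2021-12-02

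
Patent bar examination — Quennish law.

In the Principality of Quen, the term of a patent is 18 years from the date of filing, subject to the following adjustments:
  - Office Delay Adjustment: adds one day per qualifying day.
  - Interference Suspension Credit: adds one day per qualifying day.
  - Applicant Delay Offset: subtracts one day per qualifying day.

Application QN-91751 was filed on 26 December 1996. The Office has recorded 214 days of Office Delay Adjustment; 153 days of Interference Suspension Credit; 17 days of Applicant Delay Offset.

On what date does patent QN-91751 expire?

Base term: filing date + 18 years → 26 December 2014.
Office Delay Adjustment: +214 days → 28 July 2015.
Interference Suspension Credit: +153 days → 28 December 2015.
Applicant Delay Offset: −17 days → 11 December 2015.

2015-12-11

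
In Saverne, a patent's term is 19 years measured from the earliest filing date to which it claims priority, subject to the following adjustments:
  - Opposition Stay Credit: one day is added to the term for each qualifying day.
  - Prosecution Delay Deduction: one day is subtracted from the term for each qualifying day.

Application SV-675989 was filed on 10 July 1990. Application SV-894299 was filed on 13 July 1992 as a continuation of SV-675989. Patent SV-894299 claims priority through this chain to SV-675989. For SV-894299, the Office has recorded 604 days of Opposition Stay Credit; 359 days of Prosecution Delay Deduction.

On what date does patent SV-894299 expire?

Earliest priority filing: 10 July 1990.
Base term: 10 July 1990 + 19 years → 10 July 2009.
Opposition Stay Credit: +604 days → 6 March 2011.
Prosecution Delay Deduction: −359 days → 12 March 2010.

2010-03-12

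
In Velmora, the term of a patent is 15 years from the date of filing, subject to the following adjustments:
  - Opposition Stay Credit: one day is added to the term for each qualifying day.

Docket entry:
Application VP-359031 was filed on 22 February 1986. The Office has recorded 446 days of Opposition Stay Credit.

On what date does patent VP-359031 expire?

Base term: filing date + 15 years → 22 February 2001.
Opposition Stay Credit: +446 days → 14 May 2002.

2002-05-14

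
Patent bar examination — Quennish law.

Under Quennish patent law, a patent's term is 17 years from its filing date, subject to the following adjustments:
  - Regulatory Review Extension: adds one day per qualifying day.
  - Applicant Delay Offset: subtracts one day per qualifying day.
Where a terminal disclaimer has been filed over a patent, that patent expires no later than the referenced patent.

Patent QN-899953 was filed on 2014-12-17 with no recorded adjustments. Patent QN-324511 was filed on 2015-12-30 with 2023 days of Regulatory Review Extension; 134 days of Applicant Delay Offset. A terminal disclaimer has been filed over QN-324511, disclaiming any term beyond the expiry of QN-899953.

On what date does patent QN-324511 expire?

Natural term of QN-324511:
  Base: filing + 17 years → 30 December 2032.
  Regulatory Review Extension: +2023 days → 15 July 2038.
  Applicant Delay Offset: −134 days → 3 March 2038.
Expiry of referenced patent QN-899953:
  Base: filing + 17 years → 17 December 2031.
Terminal disclaimer: QN-324511 expires on the earlier of 3 March 2038 and 17 December 2031.

2031-12-17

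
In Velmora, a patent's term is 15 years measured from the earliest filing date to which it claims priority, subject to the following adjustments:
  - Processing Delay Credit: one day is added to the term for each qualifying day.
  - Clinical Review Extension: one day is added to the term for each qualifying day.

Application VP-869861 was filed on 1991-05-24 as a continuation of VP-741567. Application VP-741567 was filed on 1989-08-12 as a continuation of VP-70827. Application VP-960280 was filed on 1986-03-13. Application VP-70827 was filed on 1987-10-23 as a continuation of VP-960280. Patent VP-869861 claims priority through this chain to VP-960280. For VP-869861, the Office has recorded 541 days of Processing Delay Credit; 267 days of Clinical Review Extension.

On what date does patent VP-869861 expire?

Earliest priority filing: 13 March 1986.
Base term: 13 March 1986 + 15 years → 13 March 2001.
Processing Delay Credit: +541 days → 5 September 2002.
Clinical Review Extension: +267 days → 30 May 2003.

May 30, 2003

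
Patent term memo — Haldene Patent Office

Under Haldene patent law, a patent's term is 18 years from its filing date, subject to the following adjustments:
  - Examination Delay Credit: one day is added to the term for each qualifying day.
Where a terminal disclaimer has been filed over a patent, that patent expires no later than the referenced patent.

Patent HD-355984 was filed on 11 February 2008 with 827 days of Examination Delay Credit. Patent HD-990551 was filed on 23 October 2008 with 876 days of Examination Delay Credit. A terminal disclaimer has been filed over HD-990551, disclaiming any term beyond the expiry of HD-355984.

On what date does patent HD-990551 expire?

2028-05-18

Natural term of HD-990551:
  Base: filing + 18 years → 23 October 2026.
  Examination Delay Credit: +876 days → 17 March 2029.
Expiry of referenced patent HD-355984:
  Base: filing + 18 years → 11 February 2026.
  Examination Delay Credit: +827 days → 18 May 2028.
Terminal disclaimer: HD-990551 expires on the earlier of 17 March 2029 and 18 May 2028.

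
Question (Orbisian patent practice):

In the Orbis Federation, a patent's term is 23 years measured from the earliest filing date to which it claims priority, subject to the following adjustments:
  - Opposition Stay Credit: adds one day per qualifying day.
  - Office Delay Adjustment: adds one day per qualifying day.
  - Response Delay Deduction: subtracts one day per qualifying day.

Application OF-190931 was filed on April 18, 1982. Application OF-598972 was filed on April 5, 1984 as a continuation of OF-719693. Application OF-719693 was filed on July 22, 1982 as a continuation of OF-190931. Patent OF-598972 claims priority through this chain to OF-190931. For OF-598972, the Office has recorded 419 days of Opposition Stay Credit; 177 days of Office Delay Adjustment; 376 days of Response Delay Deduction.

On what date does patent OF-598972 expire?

November 24, 2005

Earliest priority filing: 18 April 1982.
Base term: 18 April 1982 + 23 years → 18 April 2005.
Opposition Stay Credit: +419 days → 11 June 2006.
Office Delay Adjustment: +177 days → 5 December 2006.
Response Delay Deduction: −376 days → 24 November 2005.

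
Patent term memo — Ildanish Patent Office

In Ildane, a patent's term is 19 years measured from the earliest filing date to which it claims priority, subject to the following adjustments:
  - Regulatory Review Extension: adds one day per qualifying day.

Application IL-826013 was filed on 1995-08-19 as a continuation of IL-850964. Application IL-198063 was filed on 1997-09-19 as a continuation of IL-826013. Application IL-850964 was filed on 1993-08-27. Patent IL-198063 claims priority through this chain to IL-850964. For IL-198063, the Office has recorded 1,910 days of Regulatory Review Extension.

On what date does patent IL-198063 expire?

Earliest priority filing: 27 August 1993.
Base term: 27 August 1993 + 19 years → 27 August 2012.
Regulatory Review Extension: +1910 days → 19 November 2017.

November 19, 2017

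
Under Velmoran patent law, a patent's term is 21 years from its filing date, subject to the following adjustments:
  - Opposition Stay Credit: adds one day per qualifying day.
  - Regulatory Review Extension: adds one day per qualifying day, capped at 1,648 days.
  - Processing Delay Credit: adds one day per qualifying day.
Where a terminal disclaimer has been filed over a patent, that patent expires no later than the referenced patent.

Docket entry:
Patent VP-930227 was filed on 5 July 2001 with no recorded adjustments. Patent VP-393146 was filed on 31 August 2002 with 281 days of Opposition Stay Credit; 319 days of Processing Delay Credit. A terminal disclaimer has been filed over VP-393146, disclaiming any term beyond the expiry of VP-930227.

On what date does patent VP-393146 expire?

Natural term of VP-393146:
  Base: filing + 21 years → 31 August 2023.
  Opposition Stay Credit: +281 days → 7 June 2024.
  Processing Delay Credit: +319 days → 22 April 2025.
Expiry of referenced patent VP-930227:
  Base: filing + 21 years → 5 July 2022.
Terminal disclaimer: VP-393146 expires on the earlier of 22 April 2025 and 5 July 2022.

2022-07-05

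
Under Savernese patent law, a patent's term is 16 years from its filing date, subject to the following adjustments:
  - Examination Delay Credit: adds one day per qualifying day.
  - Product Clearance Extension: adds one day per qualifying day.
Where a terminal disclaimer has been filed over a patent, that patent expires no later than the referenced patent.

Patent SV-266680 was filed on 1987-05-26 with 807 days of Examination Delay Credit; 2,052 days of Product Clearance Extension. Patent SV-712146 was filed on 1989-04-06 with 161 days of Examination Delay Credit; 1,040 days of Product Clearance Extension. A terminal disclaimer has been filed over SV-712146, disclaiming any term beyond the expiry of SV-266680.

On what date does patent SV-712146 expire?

Natural term of SV-712146:
  Base: filing + 16 years → 6 April 2005.
  Examination Delay Credit: +161 days → 14 September 2005.
  Product Clearance Extension: +1040 days → 20 July 2008.
Expiry of referenced patent SV-266680:
  Base: filing + 16 years → 26 May 2003.
  Examination Delay Credit: +807 days → 10 August 2005.
  Product Clearance Extension: +2052 days → 24 March 2011.
Terminal disclaimer: SV-712146 expires on the earlier of 20 July 2008 and 24 March 2011.

July 20, 2008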